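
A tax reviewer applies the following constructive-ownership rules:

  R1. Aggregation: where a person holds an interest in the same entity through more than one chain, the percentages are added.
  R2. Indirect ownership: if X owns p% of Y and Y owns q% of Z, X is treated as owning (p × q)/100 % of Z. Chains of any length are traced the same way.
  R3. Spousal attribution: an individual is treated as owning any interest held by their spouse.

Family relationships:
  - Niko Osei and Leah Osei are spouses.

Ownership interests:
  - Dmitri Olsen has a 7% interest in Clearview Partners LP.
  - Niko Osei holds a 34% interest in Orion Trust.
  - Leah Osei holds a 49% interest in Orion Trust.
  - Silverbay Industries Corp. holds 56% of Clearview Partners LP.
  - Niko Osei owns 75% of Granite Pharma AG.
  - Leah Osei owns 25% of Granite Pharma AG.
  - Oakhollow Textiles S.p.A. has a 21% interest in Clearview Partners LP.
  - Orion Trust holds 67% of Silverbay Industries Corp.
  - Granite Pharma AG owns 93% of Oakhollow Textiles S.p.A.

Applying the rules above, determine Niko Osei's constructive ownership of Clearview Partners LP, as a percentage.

50.6716%

By spousal attribution (R3), Niko Osei is treated as also owning Leah Osei's interest in Orion Trust, giving 34% + 49% = 83%.
By spousal attribution (R3), Niko Osei is treated as also owning Leah Osei's interest in Granite Pharma AG, giving 75% + 25% = 100%.
Chain via Orion Trust → Silverbay Industries Corp. (R2): 83% × 67% × 56% = 31.1416% of Clearview Partners LP.
Chain via Granite Pharma AG → Oakhollow Textiles S.p.A. (R2): 100% × 93% × 21% = 19.53% of Clearview Partners LP.
Aggregating (R1): 31.1416% + 19.53% = 50.6716%.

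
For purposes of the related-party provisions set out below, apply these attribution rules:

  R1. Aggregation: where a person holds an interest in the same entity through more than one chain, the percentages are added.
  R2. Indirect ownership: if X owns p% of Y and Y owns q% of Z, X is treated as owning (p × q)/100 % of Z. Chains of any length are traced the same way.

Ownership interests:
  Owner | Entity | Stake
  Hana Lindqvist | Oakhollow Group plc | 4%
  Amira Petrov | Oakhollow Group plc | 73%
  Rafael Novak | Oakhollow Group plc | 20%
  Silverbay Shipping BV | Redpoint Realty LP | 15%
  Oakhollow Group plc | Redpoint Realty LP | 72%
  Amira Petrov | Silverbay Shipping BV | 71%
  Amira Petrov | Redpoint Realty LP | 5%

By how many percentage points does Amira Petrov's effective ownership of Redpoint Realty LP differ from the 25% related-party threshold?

Chain via Oakhollow Group plc (R2): 73% × 72% = 52.56% of Redpoint Realty LP.
Chain via Silverbay Shipping BV (R2): 71% × 15% = 10.65% of Redpoint Realty LP.
Direct interest in Redpoint Realty LP: 5%.
Aggregating (R1): 52.56% + 10.65% + 5% = 68.21%.
68.21% exceeds the 25% threshold by 43.21 percentage points.

43.21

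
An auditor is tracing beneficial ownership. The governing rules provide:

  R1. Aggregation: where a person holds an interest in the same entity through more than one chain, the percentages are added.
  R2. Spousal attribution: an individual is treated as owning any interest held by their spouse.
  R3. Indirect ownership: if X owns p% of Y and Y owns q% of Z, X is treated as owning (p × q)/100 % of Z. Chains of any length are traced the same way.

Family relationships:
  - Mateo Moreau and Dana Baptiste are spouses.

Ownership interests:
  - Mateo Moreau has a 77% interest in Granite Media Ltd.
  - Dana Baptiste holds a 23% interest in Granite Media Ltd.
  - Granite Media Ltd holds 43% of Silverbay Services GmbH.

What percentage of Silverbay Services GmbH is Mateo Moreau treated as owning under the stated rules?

By spousal attribution (R2), Mateo Moreau is treated as also owning Dana Baptiste's interest in Granite Media Ltd, giving 77% + 23% = 100%.
Chain via Granite Media Ltd (R3): 100% × 43% = 43% of Silverbay Services GmbH.

43%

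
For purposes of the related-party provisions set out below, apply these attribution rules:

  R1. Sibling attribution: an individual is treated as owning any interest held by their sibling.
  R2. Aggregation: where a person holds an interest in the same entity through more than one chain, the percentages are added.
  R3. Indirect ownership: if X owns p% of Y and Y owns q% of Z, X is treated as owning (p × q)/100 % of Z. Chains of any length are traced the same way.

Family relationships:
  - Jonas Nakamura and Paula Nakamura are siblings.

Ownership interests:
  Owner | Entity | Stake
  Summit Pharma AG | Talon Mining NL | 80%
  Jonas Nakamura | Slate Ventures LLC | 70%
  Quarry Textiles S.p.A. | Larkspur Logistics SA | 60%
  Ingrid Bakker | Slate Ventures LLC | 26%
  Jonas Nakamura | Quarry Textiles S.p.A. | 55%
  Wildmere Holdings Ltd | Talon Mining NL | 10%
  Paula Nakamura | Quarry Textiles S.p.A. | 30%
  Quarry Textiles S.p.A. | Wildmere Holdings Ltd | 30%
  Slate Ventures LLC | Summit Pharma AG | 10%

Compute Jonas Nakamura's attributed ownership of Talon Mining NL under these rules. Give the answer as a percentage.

By sibling attribution (R1), Jonas Nakamura is treated as also owning Paula Nakamura's interest in Quarry Textiles S.p.A, giving 55% + 30% = 85%.
Chain via Quarry Textiles S.p.A. → Wildmere Holdings Ltd (R3): 85% × 30% × 10% = 2.55% of Talon Mining NL.
Chain via Slate Ventures LLC → Summit Pharma AG (R3): 70% × 10% × 80% = 5.6% of Talon Mining NL.
Aggregating (R2): 2.55% + 5.6% = 8.15%.

8.15%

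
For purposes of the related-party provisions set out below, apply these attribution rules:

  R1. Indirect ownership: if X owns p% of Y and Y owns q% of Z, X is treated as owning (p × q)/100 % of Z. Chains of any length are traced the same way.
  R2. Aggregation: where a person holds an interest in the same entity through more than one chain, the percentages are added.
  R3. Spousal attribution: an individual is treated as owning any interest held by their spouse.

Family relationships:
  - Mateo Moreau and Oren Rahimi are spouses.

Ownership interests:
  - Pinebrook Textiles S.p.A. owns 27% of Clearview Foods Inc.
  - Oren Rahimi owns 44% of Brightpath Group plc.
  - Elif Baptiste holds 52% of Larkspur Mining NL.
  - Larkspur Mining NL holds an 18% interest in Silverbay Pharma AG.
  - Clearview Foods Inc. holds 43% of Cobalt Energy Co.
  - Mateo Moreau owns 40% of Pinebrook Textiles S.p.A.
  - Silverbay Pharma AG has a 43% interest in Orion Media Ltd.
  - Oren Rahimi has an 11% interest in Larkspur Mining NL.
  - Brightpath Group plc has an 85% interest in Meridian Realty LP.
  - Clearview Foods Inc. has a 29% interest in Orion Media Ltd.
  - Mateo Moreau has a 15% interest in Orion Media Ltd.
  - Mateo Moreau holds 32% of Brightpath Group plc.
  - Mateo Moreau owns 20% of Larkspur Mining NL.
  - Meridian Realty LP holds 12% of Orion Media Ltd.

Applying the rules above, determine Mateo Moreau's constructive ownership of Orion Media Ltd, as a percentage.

28.2834%

By spousal attribution (R3), Mateo Moreau is treated as also owning Oren Rahimi's interest in Brightpath Group plc, giving 32% + 44% = 76%.
By spousal attribution (R3), Mateo Moreau is treated as also owning Oren Rahimi's interest in Larkspur Mining NL, giving 20% + 11% = 31%.
Chain via Brightpath Group plc → Meridian Realty LP (R1): 76% × 85% × 12% = 7.752% of Orion Media Ltd.
Chain via Larkspur Mining NL → Silverbay Pharma AG (R1): 31% × 18% × 43% = 2.3994% of Orion Media Ltd.
Chain via Pinebrook Textiles S.p.A. → Clearview Foods Inc. (R1): 40% × 27% × 29% = 3.132% of Orion Media Ltd.
Direct interest in Orion Media Ltd: 15%.
Aggregating (R2): 7.752% + 2.3994% + 3.132% + 15% = 28.2834%.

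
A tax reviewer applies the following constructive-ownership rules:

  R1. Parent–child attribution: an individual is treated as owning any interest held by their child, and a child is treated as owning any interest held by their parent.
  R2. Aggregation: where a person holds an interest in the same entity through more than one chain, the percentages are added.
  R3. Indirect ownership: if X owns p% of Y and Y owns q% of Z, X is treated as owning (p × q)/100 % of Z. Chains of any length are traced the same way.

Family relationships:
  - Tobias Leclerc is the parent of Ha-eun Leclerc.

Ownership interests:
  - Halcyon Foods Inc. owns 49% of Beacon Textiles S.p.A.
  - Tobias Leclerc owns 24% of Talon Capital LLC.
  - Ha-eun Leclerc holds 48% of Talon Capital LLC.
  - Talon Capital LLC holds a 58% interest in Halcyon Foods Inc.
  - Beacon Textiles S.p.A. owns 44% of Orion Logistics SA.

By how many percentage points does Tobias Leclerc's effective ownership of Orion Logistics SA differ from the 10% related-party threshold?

By parent–child attribution (R1), Tobias Leclerc is treated as also owning Ha-eun Leclerc's interest in Talon Capital LLC, giving 24% + 48% = 72%.
Chain via Talon Capital LLC → Halcyon Foods Inc. → Beacon Textiles S.p.A. (R3): 72% × 58% × 49% × 44% = 9.003456% of Orion Logistics SA.
9.003456% falls short of the 10% threshold by 0.996544 percentage points.

0.996544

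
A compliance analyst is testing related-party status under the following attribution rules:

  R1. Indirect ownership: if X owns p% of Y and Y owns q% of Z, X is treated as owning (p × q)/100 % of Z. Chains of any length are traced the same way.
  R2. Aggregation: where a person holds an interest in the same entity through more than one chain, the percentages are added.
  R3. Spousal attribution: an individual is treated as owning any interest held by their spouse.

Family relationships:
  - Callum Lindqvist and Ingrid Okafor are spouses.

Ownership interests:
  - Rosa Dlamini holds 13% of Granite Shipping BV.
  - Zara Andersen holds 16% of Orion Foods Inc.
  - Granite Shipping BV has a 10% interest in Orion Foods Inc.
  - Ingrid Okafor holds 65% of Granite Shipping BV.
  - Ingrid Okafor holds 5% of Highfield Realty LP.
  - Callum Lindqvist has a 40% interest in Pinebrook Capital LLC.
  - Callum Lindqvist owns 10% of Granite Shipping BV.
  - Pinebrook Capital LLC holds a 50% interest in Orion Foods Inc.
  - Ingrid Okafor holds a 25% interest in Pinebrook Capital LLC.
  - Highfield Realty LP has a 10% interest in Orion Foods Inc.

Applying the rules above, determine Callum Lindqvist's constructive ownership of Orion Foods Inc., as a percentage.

By spousal attribution (R3), Callum Lindqvist is treated as also owning Ingrid Okafor's interest in Granite Shipping BV, giving 10% + 65% = 75%.
By spousal attribution (R3), Callum Lindqvist is treated as also owning Ingrid Okafor's interest in Pinebrook Capital LLC, giving 40% + 25% = 65%.
By spousal attribution (R3), Callum Lindqvist is treated as owning Ingrid Okafor's 5% interest in Highfield Realty LP.
Chain via Granite Shipping BV (R1): 75% × 10% = 7.5% of Orion Foods Inc.
Chain via Pinebrook Capital LLC (R1): 65% × 50% = 32.5% of Orion Foods Inc.
Chain via Highfield Realty LP (R1): 5% × 10% = 0.5% of Orion Foods Inc.
Aggregating (R2): 7.5% + 32.5% + 0.5% = 40.5%.

40.5%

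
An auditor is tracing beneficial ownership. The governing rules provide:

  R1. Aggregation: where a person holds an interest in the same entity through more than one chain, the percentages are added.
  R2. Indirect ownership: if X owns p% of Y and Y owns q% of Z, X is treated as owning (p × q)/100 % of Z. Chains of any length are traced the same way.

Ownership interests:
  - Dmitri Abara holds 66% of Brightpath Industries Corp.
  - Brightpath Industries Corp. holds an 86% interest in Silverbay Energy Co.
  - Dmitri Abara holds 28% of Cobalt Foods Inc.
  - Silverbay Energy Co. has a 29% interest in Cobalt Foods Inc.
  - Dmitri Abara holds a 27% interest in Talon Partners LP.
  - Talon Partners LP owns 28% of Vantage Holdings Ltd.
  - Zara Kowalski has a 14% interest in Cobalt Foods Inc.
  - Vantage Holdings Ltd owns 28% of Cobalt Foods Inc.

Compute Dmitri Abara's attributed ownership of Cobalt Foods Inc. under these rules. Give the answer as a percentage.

Chain via Talon Partners LP → Vantage Holdings Ltd (R2): 27% × 28% × 28% = 2.1168% of Cobalt Foods Inc.
Chain via Brightpath Industries Corp. → Silverbay Energy Co. (R2): 66% × 86% × 29% = 16.4604% of Cobalt Foods Inc.
Direct interest in Cobalt Foods Inc: 28%.
Aggregating (R1): 2.1168% + 16.4604% + 28% = 46.5772%.

46.5772%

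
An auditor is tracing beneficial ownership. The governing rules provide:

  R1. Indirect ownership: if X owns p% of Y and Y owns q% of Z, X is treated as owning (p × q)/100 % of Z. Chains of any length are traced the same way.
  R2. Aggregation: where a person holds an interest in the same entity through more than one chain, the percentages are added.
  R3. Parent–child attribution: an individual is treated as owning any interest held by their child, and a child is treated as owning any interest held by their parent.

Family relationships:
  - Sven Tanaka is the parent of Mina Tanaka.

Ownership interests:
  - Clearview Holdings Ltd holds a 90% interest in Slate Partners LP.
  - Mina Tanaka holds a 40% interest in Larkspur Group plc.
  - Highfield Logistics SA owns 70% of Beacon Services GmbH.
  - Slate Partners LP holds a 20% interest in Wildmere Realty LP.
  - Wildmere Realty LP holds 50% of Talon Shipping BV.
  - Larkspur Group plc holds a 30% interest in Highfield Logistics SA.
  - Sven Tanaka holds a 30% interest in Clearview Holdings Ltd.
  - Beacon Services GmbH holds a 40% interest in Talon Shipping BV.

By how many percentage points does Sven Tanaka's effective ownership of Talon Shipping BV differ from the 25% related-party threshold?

By parent–child attribution (R3), Sven Tanaka is treated as owning Mina Tanaka's 40% interest in Larkspur Group plc.
Chain via Clearview Holdings Ltd → Slate Partners LP → Wildmere Realty LP (R1): 30% × 90% × 20% × 50% = 2.7% of Talon Shipping BV.
Chain via Larkspur Group plc → Highfield Logistics SA → Beacon Services GmbH (R1): 40% × 30% × 70% × 40% = 3.36% of Talon Shipping BV.
Aggregating (R2): 2.7% + 3.36% = 6.06%.
6.06% falls short of the 25% threshold by 18.94 percentage points.

18.94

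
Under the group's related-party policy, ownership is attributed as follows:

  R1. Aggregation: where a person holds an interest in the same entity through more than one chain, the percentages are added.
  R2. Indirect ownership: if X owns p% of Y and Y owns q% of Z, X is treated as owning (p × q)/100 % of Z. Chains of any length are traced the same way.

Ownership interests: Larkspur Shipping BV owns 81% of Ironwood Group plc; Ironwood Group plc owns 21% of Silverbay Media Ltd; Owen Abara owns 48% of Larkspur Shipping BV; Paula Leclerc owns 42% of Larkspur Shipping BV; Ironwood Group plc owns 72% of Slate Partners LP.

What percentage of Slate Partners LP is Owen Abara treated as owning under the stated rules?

Chain via Larkspur Shipping BV → Ironwood Group plc (R2): 48% × 81% × 72% = 27.9936% of Slate Partners LP.

27.9936%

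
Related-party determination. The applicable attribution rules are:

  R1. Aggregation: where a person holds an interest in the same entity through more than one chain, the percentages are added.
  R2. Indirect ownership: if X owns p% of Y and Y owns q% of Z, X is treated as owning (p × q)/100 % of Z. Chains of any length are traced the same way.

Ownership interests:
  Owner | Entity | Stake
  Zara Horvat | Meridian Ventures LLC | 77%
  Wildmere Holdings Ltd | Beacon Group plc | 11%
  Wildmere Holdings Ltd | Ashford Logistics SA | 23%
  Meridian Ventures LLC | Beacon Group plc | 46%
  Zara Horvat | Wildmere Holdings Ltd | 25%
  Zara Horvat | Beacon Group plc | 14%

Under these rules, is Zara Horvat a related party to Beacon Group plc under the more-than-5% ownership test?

Yes

Chain via Meridian Ventures LLC (R2): 77% × 46% = 35.42% of Beacon Group plc.
Chain via Wildmere Holdings Ltd (R2): 25% × 11% = 2.75% of Beacon Group plc.
Direct interest in Beacon Group plc: 14%.
Aggregating (R1): 35.42% + 2.75% + 14% = 52.17%.
52.17% exceeds the 5% threshold, so Zara is a related party to Beacon Group plc.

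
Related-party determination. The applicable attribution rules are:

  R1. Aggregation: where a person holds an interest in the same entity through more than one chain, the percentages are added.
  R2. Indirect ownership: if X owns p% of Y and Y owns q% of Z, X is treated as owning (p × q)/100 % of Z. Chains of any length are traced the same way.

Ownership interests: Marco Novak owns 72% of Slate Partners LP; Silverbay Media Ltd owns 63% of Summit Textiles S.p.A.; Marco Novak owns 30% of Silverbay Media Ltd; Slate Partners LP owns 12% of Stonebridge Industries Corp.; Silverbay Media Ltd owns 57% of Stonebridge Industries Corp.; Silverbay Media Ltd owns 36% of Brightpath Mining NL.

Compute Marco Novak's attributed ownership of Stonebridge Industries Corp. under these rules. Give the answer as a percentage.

25.74%

Chain via Slate Partners LP (R2): 72% × 12% = 8.64% of Stonebridge Industries Corp.
Chain via Silverbay Media Ltd (R2): 30% × 57% = 17.1% of Stonebridge Industries Corp.
Aggregating (R1): 8.64% + 17.1% = 25.74%.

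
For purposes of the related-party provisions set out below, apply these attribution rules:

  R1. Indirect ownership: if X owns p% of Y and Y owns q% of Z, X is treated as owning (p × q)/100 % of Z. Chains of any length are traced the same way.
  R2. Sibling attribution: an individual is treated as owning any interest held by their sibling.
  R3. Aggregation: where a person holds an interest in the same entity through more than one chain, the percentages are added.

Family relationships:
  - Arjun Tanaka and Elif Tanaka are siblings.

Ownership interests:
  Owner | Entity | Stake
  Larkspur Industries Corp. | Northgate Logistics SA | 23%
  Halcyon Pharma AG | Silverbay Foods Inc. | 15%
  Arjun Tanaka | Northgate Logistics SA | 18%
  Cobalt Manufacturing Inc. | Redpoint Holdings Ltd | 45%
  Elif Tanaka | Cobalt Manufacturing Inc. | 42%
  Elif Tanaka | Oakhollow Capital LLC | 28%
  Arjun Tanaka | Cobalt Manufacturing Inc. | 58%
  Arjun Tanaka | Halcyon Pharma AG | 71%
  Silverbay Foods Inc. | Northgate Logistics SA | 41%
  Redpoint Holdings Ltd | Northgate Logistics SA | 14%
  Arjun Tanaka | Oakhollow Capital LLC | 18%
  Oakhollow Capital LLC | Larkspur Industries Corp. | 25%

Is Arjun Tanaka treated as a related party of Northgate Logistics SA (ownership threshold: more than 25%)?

Yes

By sibling attribution (R2), Arjun Tanaka is treated as also owning Elif Tanaka's interest in Oakhollow Capital LLC, giving 18% + 28% = 46%.
By sibling attribution (R2), Arjun Tanaka is treated as also owning Elif Tanaka's interest in Cobalt Manufacturing Inc, giving 58% + 42% = 100%.
Chain via Halcyon Pharma AG → Silverbay Foods Inc. (R1): 71% × 15% × 41% = 4.3665% of Northgate Logistics SA.
Chain via Oakhollow Capital LLC → Larkspur Industries Corp. (R1): 46% × 25% × 23% = 2.645% of Northgate Logistics SA.
Chain via Cobalt Manufacturing Inc. → Redpoint Holdings Ltd (R1): 100% × 45% × 14% = 6.3% of Northgate Logistics SA.
Direct interest in Northgate Logistics SA: 18%.
Aggregating (R3): 4.3665% + 2.645% + 6.3% + 18% = 31.3115%.
31.3115% exceeds the 25% threshold, so Arjun is a related party to Northgate Logistics SA.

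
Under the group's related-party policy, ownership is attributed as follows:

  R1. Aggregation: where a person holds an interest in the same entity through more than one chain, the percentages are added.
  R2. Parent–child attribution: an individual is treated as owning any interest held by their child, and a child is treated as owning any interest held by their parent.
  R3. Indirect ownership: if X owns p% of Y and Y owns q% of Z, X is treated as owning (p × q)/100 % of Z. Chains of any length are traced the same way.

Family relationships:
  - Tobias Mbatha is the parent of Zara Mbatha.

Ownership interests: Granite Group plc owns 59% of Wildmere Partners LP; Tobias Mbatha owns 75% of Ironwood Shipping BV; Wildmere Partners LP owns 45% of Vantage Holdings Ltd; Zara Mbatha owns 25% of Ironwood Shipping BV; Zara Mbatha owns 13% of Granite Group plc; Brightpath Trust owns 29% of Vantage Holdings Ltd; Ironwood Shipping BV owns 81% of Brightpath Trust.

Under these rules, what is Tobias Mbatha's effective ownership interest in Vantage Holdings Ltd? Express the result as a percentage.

26.9415%

By parent–child attribution (R2), Tobias Mbatha is treated as also owning Zara Mbatha's interest in Ironwood Shipping BV, giving 75% + 25% = 100%.
By parent–child attribution (R2), Tobias Mbatha is treated as owning Zara Mbatha's 13% interest in Granite Group plc.
Chain via Ironwood Shipping BV → Brightpath Trust (R3): 100% × 81% × 29% = 23.49% of Vantage Holdings Ltd.
Chain via Granite Group plc → Wildmere Partners LP (R3): 13% × 59% × 45% = 3.4515% of Vantage Holdings Ltd.
Aggregating (R1): 23.49% + 3.4515% = 26.9415%.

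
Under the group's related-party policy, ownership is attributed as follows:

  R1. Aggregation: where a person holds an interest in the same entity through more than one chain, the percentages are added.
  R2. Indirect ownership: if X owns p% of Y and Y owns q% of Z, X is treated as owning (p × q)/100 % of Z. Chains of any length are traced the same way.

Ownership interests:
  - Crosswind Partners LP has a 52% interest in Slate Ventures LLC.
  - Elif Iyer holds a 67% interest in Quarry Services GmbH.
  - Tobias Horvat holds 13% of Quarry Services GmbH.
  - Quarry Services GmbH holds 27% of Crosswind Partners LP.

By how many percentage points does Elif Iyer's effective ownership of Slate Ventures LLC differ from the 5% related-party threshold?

4.4068

Chain via Quarry Services GmbH → Crosswind Partners LP (R2): 67% × 27% × 52% = 9.4068% of Slate Ventures LLC.
9.4068% exceeds the 5% threshold by 4.4068 percentage points.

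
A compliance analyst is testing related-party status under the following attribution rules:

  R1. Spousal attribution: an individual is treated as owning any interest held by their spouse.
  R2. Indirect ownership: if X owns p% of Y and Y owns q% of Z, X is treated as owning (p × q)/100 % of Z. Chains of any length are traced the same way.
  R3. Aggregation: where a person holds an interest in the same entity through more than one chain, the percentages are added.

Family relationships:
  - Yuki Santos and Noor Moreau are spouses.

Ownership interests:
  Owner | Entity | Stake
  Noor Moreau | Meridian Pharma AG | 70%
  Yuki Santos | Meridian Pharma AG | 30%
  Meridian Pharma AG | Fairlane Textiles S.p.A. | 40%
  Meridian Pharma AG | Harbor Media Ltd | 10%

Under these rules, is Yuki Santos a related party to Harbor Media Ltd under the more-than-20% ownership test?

By spousal attribution (R1), Yuki Santos is treated as also owning Noor Moreau's interest in Meridian Pharma AG, giving 30% + 70% = 100%.
Chain via Meridian Pharma AG (R2): 100% × 10% = 10% of Harbor Media Ltd.
10% does not exceed the 20% threshold, so Yuki is not a related party to Harbor Media Ltd.

No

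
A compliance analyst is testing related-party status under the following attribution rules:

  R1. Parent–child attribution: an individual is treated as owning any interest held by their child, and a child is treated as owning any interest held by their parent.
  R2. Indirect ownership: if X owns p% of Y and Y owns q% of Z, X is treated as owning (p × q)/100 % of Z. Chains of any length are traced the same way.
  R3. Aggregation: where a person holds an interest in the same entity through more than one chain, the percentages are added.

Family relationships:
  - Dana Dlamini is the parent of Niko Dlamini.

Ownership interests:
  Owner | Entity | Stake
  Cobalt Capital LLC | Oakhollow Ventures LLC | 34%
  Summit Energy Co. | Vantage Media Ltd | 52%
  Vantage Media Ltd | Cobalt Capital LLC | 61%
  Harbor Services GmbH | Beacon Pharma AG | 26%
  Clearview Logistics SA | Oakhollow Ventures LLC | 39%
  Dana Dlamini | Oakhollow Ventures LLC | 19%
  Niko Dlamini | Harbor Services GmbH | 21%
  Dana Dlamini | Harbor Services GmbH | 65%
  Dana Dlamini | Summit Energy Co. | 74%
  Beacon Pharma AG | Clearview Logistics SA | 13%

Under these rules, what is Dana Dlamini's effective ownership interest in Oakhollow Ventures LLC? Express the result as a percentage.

By parent–child attribution (R1), Dana Dlamini is treated as also owning Niko Dlamini's interest in Harbor Services GmbH, giving 65% + 21% = 86%.
Chain via Summit Energy Co. → Vantage Media Ltd → Cobalt Capital LLC (R2): 74% × 52% × 61% × 34% = 7.980752% of Oakhollow Ventures LLC.
Chain via Harbor Services GmbH → Beacon Pharma AG → Clearview Logistics SA (R2): 86% × 26% × 13% × 39% = 1.133652% of Oakhollow Ventures LLC.
Direct interest in Oakhollow Ventures LLC: 19%.
Aggregating (R3): 7.980752% + 1.133652% + 19% = 28.114404%.

28.114404%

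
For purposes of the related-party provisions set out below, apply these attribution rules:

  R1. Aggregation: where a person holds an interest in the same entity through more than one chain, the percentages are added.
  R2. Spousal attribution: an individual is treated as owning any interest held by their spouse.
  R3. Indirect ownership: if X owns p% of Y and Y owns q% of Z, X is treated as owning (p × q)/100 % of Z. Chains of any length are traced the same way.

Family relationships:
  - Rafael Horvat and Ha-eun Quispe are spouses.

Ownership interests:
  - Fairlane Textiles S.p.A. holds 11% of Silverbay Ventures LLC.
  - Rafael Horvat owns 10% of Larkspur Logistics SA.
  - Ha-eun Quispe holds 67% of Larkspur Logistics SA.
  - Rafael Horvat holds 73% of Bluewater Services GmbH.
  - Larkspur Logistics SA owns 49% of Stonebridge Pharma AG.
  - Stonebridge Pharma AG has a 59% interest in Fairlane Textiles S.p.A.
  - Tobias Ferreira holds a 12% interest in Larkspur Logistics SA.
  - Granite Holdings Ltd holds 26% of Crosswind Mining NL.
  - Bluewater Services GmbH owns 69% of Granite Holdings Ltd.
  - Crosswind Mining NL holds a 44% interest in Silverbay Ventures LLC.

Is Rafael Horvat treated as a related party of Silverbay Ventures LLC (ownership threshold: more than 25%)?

By spousal attribution (R2), Rafael Horvat is treated as also owning Ha-eun Quispe's interest in Larkspur Logistics SA, giving 10% + 67% = 77%.
Chain via Bluewater Services GmbH → Granite Holdings Ltd → Crosswind Mining NL (R3): 73% × 69% × 26% × 44% = 5.762328% of Silverbay Ventures LLC.
Chain via Larkspur Logistics SA → Stonebridge Pharma AG → Fairlane Textiles S.p.A. (R3): 77% × 49% × 59% × 11% = 2.448677% of Silverbay Ventures LLC.
Aggregating (R1): 5.762328% + 2.448677% = 8.211005%.
8.211005% does not exceed the 25% threshold, so Rafael is not a related party to Silverbay Ventures LLC.

No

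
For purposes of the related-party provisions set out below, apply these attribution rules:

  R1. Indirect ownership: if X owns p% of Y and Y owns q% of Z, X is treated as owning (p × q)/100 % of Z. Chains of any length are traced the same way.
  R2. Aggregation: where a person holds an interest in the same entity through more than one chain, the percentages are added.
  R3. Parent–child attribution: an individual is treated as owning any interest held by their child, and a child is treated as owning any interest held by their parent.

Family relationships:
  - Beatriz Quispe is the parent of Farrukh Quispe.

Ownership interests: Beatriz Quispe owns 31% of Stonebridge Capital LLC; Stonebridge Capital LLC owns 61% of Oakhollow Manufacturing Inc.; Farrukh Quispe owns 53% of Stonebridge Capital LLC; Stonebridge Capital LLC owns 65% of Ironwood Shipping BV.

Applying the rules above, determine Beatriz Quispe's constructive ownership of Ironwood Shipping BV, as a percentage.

54.6%

By parent–child attribution (R3), Beatriz Quispe is treated as also owning Farrukh Quispe's interest in Stonebridge Capital LLC, giving 31% + 53% = 84%.
Chain via Stonebridge Capital LLC (R1): 84% × 65% = 54.6% of Ironwood Shipping BV.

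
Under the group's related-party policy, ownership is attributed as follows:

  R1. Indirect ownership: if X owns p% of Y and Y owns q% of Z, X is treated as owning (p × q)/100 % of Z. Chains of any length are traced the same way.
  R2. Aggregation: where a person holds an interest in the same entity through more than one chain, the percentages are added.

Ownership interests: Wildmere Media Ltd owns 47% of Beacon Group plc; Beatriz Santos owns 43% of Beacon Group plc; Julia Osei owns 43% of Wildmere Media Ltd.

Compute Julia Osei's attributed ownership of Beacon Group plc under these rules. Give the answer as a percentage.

20.21%

Chain via Wildmere Media Ltd (R1): 43% × 47% = 20.21% of Beacon Group plc.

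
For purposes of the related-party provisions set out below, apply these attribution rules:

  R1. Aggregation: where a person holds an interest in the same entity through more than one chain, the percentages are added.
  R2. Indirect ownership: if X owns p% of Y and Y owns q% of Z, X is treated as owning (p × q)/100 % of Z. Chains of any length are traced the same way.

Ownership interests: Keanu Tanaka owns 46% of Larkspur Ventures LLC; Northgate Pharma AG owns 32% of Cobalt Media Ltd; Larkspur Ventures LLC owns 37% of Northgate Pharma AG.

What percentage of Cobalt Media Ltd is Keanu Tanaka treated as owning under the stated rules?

Chain via Larkspur Ventures LLC → Northgate Pharma AG (R2): 46% × 37% × 32% = 5.4464% of Cobalt Media Ltd.

5.4464%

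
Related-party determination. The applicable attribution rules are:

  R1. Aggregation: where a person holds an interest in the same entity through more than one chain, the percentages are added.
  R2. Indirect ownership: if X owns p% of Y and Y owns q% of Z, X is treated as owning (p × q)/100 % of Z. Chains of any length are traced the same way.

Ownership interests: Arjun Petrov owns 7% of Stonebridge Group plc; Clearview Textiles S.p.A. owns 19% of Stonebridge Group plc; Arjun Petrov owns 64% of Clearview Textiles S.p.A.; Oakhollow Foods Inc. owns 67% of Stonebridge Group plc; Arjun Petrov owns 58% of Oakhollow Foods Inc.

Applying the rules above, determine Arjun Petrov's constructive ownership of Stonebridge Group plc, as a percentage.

Chain via Clearview Textiles S.p.A. (R2): 64% × 19% = 12.16% of Stonebridge Group plc.
Chain via Oakhollow Foods Inc. (R2): 58% × 67% = 38.86% of Stonebridge Group plc.
Direct interest in Stonebridge Group plc: 7%.
Aggregating (R1): 12.16% + 38.86% + 7% = 58.02%.

58.02%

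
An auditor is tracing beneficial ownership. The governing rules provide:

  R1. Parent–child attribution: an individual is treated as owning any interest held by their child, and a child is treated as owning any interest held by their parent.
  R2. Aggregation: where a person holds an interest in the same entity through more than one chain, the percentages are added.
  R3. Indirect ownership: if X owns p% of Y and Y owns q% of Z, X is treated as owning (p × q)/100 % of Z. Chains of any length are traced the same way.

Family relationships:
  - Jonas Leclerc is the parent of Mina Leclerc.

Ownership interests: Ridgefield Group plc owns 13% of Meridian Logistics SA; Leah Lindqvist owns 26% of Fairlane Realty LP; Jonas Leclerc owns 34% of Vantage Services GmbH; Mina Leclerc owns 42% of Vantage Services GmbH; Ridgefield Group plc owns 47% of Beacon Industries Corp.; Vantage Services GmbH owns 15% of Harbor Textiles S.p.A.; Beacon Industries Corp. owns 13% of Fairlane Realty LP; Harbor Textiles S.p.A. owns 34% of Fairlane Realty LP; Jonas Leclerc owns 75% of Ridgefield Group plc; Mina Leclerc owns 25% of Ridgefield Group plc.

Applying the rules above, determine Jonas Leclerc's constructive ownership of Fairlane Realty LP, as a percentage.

By parent–child attribution (R1), Jonas Leclerc is treated as also owning Mina Leclerc's interest in Ridgefield Group plc, giving 75% + 25% = 100%.
By parent–child attribution (R1), Jonas Leclerc is treated as also owning Mina Leclerc's interest in Vantage Services GmbH, giving 34% + 42% = 76%.
Chain via Ridgefield Group plc → Beacon Industries Corp. (R3): 100% × 47% × 13% = 6.11% of Fairlane Realty LP.
Chain via Vantage Services GmbH → Harbor Textiles S.p.A. (R3): 76% × 15% × 34% = 3.876% of Fairlane Realty LP.
Aggregating (R2): 6.11% + 3.876% = 9.986%.

9.986%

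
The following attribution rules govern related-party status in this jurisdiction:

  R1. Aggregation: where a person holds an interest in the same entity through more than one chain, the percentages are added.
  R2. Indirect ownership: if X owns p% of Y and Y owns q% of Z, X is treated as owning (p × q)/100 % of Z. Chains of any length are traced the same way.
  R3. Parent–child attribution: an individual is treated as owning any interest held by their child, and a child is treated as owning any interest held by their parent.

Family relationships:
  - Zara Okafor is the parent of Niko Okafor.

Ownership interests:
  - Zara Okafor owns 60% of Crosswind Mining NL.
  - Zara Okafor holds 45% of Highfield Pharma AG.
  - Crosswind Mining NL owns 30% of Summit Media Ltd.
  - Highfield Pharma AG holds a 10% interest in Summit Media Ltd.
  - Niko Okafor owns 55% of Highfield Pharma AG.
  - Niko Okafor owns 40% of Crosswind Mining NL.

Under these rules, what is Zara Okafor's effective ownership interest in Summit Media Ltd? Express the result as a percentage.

40%

By parent–child attribution (R3), Zara Okafor is treated as also owning Niko Okafor's interest in Highfield Pharma AG, giving 45% + 55% = 100%.
By parent–child attribution (R3), Zara Okafor is treated as also owning Niko Okafor's interest in Crosswind Mining NL, giving 60% + 40% = 100%.
Chain via Highfield Pharma AG (R2): 100% × 10% = 10% of Summit Media Ltd.
Chain via Crosswind Mining NL (R2): 100% × 30% = 30% of Summit Media Ltd.
Aggregating (R1): 10% + 30% = 40%.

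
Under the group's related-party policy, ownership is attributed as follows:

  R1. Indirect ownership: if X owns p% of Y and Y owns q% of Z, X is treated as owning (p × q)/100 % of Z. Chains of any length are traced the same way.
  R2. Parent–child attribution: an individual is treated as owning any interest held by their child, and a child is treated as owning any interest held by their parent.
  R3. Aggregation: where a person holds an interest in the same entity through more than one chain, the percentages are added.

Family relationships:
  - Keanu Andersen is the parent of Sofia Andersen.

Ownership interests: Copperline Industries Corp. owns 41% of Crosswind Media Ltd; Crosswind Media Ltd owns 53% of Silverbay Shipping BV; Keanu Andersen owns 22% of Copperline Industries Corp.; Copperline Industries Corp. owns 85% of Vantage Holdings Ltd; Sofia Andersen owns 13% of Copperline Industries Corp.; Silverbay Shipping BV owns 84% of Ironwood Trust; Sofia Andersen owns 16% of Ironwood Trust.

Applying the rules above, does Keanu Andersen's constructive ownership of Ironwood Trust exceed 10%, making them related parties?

Yes

By parent–child attribution (R2), Keanu Andersen is treated as also owning Sofia Andersen's interest in Copperline Industries Corp, giving 22% + 13% = 35%.
By parent–child attribution (R2), Keanu Andersen is treated as owning Sofia Andersen's 16% interest in Ironwood Trust.
Chain via Copperline Industries Corp. → Crosswind Media Ltd → Silverbay Shipping BV (R1): 35% × 41% × 53% × 84% = 6.38862% of Ironwood Trust.
Direct interest in Ironwood Trust: 16%.
Aggregating (R3): 6.38862% + 16% = 22.38862%.
22.38862% exceeds the 10% threshold, so Keanu is a related party to Ironwood Trust.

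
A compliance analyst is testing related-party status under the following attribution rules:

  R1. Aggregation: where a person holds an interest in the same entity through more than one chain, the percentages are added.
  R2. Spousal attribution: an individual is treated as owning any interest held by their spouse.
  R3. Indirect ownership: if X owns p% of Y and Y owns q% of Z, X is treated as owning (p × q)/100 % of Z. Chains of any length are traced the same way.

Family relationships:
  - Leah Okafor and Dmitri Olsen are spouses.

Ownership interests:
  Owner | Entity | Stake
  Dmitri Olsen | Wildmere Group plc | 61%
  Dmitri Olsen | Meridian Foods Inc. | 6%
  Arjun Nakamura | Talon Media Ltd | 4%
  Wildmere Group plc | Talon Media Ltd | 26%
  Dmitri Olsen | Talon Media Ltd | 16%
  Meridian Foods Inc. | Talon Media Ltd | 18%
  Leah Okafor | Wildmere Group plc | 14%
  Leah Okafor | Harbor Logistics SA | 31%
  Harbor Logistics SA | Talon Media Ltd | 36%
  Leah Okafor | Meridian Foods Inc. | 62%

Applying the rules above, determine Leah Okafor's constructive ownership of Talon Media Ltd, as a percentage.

By spousal attribution (R2), Leah Okafor is treated as also owning Dmitri Olsen's interest in Wildmere Group plc, giving 14% + 61% = 75%.
By spousal attribution (R2), Leah Okafor is treated as also owning Dmitri Olsen's interest in Meridian Foods Inc, giving 62% + 6% = 68%.
By spousal attribution (R2), Leah Okafor is treated as owning Dmitri Olsen's 16% interest in Talon Media Ltd.
Chain via Wildmere Group plc (R3): 75% × 26% = 19.5% of Talon Media Ltd.
Chain via Meridian Foods Inc. (R3): 68% × 18% = 12.24% of Talon Media Ltd.
Chain via Harbor Logistics SA (R3): 31% × 36% = 11.16% of Talon Media Ltd.
Direct interest in Talon Media Ltd: 16%.
Aggregating (R1): 19.5% + 12.24% + 11.16% + 16% = 58.9%.

58.9%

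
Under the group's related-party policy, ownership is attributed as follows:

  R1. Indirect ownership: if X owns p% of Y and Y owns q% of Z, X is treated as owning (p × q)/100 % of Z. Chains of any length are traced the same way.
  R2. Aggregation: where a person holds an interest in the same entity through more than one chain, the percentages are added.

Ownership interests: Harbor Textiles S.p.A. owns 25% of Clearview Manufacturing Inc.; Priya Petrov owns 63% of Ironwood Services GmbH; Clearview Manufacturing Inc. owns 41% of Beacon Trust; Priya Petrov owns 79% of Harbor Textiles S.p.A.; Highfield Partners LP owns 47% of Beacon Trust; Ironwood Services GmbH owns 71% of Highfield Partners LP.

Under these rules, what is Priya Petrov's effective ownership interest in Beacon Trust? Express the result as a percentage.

Chain via Ironwood Services GmbH → Highfield Partners LP (R1): 63% × 71% × 47% = 21.0231% of Beacon Trust.
Chain via Harbor Textiles S.p.A. → Clearview Manufacturing Inc. (R1): 79% × 25% × 41% = 8.0975% of Beacon Trust.
Aggregating (R2): 21.0231% + 8.0975% = 29.1206%.

29.1206%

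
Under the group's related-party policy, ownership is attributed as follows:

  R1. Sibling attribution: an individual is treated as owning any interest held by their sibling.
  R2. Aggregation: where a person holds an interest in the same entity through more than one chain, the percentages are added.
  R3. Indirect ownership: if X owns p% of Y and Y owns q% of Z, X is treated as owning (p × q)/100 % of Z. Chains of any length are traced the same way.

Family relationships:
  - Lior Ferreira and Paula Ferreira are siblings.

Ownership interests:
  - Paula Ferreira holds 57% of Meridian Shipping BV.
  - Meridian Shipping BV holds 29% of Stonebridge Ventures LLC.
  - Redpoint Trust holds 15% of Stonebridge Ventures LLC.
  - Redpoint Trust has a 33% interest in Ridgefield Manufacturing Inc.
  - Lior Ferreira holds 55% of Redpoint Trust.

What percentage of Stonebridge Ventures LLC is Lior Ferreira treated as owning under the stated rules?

24.78%

By sibling attribution (R1), Lior Ferreira is treated as owning Paula Ferreira's 57% interest in Meridian Shipping BV.
Chain via Redpoint Trust (R3): 55% × 15% = 8.25% of Stonebridge Ventures LLC.
Chain via Meridian Shipping BV (R3): 57% × 29% = 16.53% of Stonebridge Ventures LLC.
Aggregating (R2): 8.25% + 16.53% = 24.78%.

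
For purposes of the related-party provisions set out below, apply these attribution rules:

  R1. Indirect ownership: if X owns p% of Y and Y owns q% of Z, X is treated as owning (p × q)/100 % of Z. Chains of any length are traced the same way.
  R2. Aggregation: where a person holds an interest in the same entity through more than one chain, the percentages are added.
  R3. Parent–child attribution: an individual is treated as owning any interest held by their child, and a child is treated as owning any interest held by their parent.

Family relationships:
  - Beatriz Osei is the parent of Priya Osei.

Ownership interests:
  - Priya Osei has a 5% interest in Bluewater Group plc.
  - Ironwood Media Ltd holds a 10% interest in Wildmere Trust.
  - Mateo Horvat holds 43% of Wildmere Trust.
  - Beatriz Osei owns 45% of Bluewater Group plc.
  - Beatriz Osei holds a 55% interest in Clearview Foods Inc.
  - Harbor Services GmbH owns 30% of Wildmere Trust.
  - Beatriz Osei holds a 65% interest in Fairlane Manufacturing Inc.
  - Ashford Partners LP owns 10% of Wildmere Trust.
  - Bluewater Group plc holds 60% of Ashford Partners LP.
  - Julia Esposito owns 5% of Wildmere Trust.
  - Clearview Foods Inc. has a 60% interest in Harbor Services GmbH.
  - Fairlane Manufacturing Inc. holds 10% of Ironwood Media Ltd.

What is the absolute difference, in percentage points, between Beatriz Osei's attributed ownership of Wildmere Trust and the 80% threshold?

By parent–child attribution (R3), Beatriz Osei is treated as also owning Priya Osei's interest in Bluewater Group plc, giving 45% + 5% = 50%.
Chain via Fairlane Manufacturing Inc. → Ironwood Media Ltd (R1): 65% × 10% × 10% = 0.65% of Wildmere Trust.
Chain via Clearview Foods Inc. → Harbor Services GmbH (R1): 55% × 60% × 30% = 9.9% of Wildmere Trust.
Chain via Bluewater Group plc → Ashford Partners LP (R1): 50% × 60% × 10% = 3% of Wildmere Trust.
Aggregating (R2): 0.65% + 9.9% + 3% = 13.55%.
13.55% falls short of the 80% threshold by 66.45 percentage points.

66.45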